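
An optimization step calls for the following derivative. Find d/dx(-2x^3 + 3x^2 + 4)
Power rule: d/dx(ax^n)=n·a·x^(n-1)
Term by term: -6·x^2 + 6·x

Answer: -6x^2 + 6x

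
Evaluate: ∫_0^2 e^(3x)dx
Antiderivative: (1/3)e^(3x)
Evaluate: (1/3)(e^6 - 1)

Answer: (e^6 - 1)/3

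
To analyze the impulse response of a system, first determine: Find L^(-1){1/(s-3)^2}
L^(-1){1/(s-a)^n}=t^(n-1)·e^(at)/(n-1)!
Here a=3, n=2: t^1·e^(3t)/1

Answer: t·e^(3t)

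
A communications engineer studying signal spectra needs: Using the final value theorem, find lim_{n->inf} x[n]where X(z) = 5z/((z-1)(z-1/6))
Final value theorem: lim x[n]=lim_{z->1} (z-1) * X(z)
(z-1) * X(z)=5z/(z-1/6)
As z->1: 5/(1 - 1/6)=5/(5/6)=6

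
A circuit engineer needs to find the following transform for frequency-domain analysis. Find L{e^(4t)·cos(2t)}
First shifting: L{e^(at)f(t)}=F(s-a)
L{cos(2t)}=s/(s²+4)
Shift: (s-4)/((s-4)²+4)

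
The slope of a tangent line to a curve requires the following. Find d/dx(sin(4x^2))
Chain rule: d/dx[sin(u)]=cos(u)·u' where u=4x^2
u'=8x

Answer: 8x·cos(4x^2)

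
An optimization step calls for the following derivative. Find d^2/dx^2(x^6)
Apply power rule 2 times:
d^1: 6x^5
d^2: 30x^4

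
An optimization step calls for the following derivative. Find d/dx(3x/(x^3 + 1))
Quotient rule: (f/g)'=(f'g - fg')/g²
f=3x, f'=3
g=x^3+1, g'=3x^2

Answer: (3·(x^3+1)-9x^3)/(x^3+1)²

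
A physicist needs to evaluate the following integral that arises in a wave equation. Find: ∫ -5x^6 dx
Using power rule: ∫ -5x^6 dx = -5/7 x^7+C = (-5/7)x^7+C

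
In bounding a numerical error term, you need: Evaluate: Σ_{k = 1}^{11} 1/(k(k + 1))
Partial fractions: 1/(k(k + 1)) = 1/k - 1/(k + 1)
Telescoping sum: 1(1 - 1/12) = 1·11/12

Answer: 11/12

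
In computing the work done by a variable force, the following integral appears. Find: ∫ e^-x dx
Since d/dx[e^-x]=- e^-x, we get -1e^-x + C

Answer: -e^-x + C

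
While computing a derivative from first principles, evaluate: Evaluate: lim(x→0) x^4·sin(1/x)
Squeeze theorem: -|x^4| ≤ x^4·sin(1/x) ≤ |x^4|
Since x^4 → 0 as x → 0, by squeeze theorem the limit is 0

Answer: 0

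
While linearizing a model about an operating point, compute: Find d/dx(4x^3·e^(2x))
Product rule: (fg)' = f'g + fg'
f = 4x^3, f' = 12x^2
g = e^(2x), g' = 2·e^(2x)

Answer: 12x^2·e^(2x) + 8x^3·e^(2x)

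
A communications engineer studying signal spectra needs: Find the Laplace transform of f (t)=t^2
L{t^n} = n!/s^(n + 1)
L{t^2} = 2!/s^3 = 2/s^3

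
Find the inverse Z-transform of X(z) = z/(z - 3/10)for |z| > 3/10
Standard pair: z/(z-a) <-> a^n * u[n] for causal signals
With a=3/10: x[n]=(3/10)^n * u[n]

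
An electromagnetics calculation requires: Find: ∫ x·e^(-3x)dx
Integration by parts: u=x, dv=e^(-3x) dx
du=dx, v=e^(-3x)/(-3)
=x·e^(-3x)/(-3) - ∫ e^(-3x)/(-3) dx
=x·e^(-3x)/(-3) - e^(-3x)/9+C

Answer: e^(-3x)(x/(-3)-1/9)+C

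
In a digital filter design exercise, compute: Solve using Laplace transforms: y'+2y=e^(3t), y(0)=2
Take L: sY - 2 + 2Y=1/(s-3)
Y(s + 2)=1/(s-3) + 2
Y=1/((s-3)(s + 2)) + 2/(s + 2)
Partial fractions: 1/((s-3)(s + 2))=(1/5)/(s-3) - (1/5)/(s + 2)
So Y=(1/5)/(s-3) + (9/5)/(s + 2)
Inverse Laplace transform (L^(-1){1/(s-3)}=e^(3t), L^(-1){1/(s + 2)}=e^(-2t)):

Answer: y(t)=(1/5)·e^(3t) + (9/5)·e^(-2t)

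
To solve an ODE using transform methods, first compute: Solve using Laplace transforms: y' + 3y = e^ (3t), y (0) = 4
Take L: sY - 4+3Y=1/(s-3)
Y(s+3)=1/(s-3)+4
Y=1/((s-3)(s+3))+4/(s+3)
Partial fractions: 1/((s-3)(s+3))=(1/6)/(s-3) - (1/6)/(s+3)
So Y=(1/6)/(s-3)+(23/6)/(s+3)
Inverse Laplace transform (L^(-1){1/(s-3)}=e^(3t), L^(-1){1/(s+3)}=e^(-3t)):

Answer: y(t)=(1/6)·e^(3t)+(23/6)·e^(-3t)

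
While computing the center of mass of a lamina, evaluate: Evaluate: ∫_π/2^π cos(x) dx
Antiderivative: sin(x)
Evaluate at bounds: [sin(1·π)/1] - [sin(1·π/2)/1]
= ((0) - (1))/1 = -1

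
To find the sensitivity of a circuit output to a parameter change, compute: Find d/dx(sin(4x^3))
Chain rule: d/dx[sin(u)]=cos(u)·u' where u=4x^3
u'=12x^2

Answer: 12x^2·cos(4x^3)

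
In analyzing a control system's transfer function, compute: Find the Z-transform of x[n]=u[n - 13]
Using the time-shift property: Z{u[n-13]}=z^(-13)*z/(z-1)
=z^(-12)/(z-1)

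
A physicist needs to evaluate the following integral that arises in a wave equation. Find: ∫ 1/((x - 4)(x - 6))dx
Partial fractions: 1/((x-4)(x-6))=A/(x-4)+B/(x-6)
A=-1/2, B=1/2
∫ [-1/2· 1/(x-4)+1/2· 1/(x-6)] dx
=(1/2)[ln|x-6| - ln|x-4|]+C

Answer: (1/2)·ln|(x-6)/(x-4)|+C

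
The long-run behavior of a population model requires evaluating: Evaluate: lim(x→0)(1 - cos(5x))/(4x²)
Using 1-cos(u) ≈ u²/2 for small u:
(1-cos(5x)) ≈ (5x)²/2 = 25x²/2
So limit = 25/(2·4) = 25/8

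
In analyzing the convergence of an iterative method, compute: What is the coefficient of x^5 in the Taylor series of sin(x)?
sin(x) = Σ (-1)^k x^(2k+1)/(2k+1)!
For x^5: (-1)^2/5! = 1/120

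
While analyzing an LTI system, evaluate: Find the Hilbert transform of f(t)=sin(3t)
The Hilbert transform shifts each frequency component by -pi/2.
H{sin(wt)} = -cos(wt)
With w = 3: H{sin(3t)} = -cos(3t)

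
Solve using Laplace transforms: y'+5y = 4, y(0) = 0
Take L of both sides: sY(s) - 0 + 5Y(s) = 4/s
Y(s)(s + 5) = 4/s + 0
Y(s) = 4/(s(s + 5)) + 0/(s + 5)
Partial fractions: 4/(s(s + 5)) = (4/5)/s - (4/5)/(s + 5)
So Y(s) = (4/5)/s - (4/5)/(s + 5)
Inverse transform (L^(-1){1/s} = 1, L^(-1){1/(s + 5)} = e^(-5t)):

Answer: y(t) = 4/5 - (4/5)·e^(-5t)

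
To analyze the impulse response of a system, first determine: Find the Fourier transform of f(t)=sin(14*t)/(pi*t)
sin(W * t)/(pi * t)=(W/pi) * sinc(W * t/pi) is the impulse response of the ideal low-pass filter with cutoff W (here W=14).
Its Fourier transform is a rectangular function:
F(omega)=1 for |omega| < 14, 0 otherwise

Answer: rect(omega/28) [i.e., 1 for |omega| < 14, 0 otherwise]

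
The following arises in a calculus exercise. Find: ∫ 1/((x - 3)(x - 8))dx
Partial fractions: 1/((x-3)(x-8))=A/(x-3)+B/(x-8)
A=-1/5, B=1/5
∫ [-1/5· 1/(x-3)+1/5· 1/(x-8)] dx
=(1/5)[ln|x-8| - ln|x-3|]+C

Answer: (1/5)·ln|(x-8)/(x-3)|+C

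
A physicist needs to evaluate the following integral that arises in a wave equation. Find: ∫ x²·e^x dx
Integration by parts twice:
First: u=x², dv=e^x dx => x²e^x - 2∫ xe^x dx
Second: u=x, dv=e^x dx => xe^x - e^x
Combining: x²e^x - 2xe^x + 2e^x + C

Answer: e^x(x² - 2x + 2) + C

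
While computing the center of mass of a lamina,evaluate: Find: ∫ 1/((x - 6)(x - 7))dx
Partial fractions: 1/((x-6)(x-7)) = A/(x-6) + B/(x-7)
A = -1, B = 1
∫ [-1· 1/(x-6) + 1· 1/(x-7)] dx
= (1)[ln|x-7| - ln|x-6|] + C

Answer: ln|(x-7)/(x-6)| + C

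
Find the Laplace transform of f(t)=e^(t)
L{e^(at)}=1/(s-a)
L{e^(t)}=1/(s-1)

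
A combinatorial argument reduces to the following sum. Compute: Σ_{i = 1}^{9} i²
Using formula: Σ i^2 = n(n + 1)(2n + 1)/6 = 9·10·19/6 = 285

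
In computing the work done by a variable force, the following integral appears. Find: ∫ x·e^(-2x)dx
Integration by parts: u = x, dv = e^(-2x) dx
du = dx, v = e^(-2x)/(-2)
= x·e^(-2x)/(-2) - ∫ e^(-2x)/(-2) dx
= x·e^(-2x)/(-2) - e^(-2x)/4 + C

Answer: e^(-2x)(x/(-2) - 1/4) + C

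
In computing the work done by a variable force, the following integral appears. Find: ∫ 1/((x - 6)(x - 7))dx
Partial fractions: 1/((x-6)(x-7)) = A/(x-6) + B/(x-7)
A = -1, B = 1
∫ [-1· 1/(x-6) + 1· 1/(x-7)] dx
= (1)[ln|x-7| - ln|x-6|] + C

Answer: ln|(x-7)/(x-6)| + C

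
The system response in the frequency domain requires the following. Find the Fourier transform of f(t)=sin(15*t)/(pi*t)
sin(W*t)/(pi*t) = (W/pi)*sinc(W*t/pi) is the impulse response of the ideal low-pass filter with cutoff W (here W = 15).
Its Fourier transform is a rectangular function:
F(omega) = 1 for |omega| < 15, 0 otherwise

Answer: rect(omega/30) [i.e., 1 for |omega| < 15, 0 otherwise]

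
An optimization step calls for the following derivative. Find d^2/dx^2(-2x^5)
Apply power rule 2 times:
d^1: -10x^4
d^2: -40x^3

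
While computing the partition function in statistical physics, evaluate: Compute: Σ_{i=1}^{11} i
Using formula: Σ i^1 = n(n + 1)/2 = 11·12/2 = 66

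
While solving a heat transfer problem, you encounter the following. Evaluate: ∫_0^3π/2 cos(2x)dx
Antiderivative: sin(2x)/2
Evaluate at bounds: [sin(2·3π/2)/2] - [sin(2·0)/2]
= ((0) - (0))/2 = 0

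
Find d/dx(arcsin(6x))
d/dx[arcsin(u)]=u'/√(1-u²), u=6x, u'=6

Answer: 6/√(1 - 36x²)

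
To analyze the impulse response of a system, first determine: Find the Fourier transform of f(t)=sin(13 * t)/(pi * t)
sin(W*t)/(pi*t) = (W/pi)*sinc(W*t/pi) is the impulse response of the ideal low-pass filter with cutoff W (here W = 13).
Its Fourier transform is a rectangular function:
F(omega) = 1 for |omega| < 13, 0 otherwise

Answer: rect(omega/26) [i.e., 1 for |omega| < 13, 0 otherwise]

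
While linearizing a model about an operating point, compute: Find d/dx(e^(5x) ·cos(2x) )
Product rule: (fg)' = f'g + fg'
f = e^(5x), f' = 5·e^(5x)
g = cos(2x), g' = -2·sin(2x)

Answer: 5·e^(5x)·cos(2x) - 2·e^(5x)·sin(2x)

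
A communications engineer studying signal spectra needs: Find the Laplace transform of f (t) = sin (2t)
L{sin(wt)}=w/(s²+w²)
L{sin(2t)}=2/(s²+4)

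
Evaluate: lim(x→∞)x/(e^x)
Apply L'Hôpital 1 times (∞/∞ each time):
Eventually get 1!/(e^x) → 0

Answer: 0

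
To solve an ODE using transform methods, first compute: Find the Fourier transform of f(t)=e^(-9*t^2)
The Fourier transform of a Gaussian e^(-a * t^2) is sqrt(pi/a) * e^(-omega^2/(4a)).
With a=9: F(omega)=sqrt(pi)/3 * e^(-omega^2/36)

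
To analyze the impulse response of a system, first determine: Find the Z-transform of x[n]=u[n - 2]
Using the time-shift property: Z{u[n-2]} = z^(-2) * z/(z-1)
= z^(-1)/(z-1)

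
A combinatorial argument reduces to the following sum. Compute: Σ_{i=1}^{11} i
Using formula: Σ i^1 = n(n+1)/2 = 11·12/2 = 66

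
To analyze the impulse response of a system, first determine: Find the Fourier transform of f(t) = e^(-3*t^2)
The Fourier transform of a Gaussian e^(-a*t^2) is sqrt(pi/a)*e^(-omega^2/(4a)).
With a=3: F(omega)=sqrt(pi/3)*e^(-omega^2/12)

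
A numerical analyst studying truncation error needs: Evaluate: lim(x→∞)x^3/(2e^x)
Apply L'Hôpital 3 times (∞/∞ each time):
Eventually get 3!/(2e^x) → 0

Answer: 0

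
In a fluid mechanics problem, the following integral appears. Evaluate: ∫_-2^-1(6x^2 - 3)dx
Step 1: Find antiderivative F(x)=2x^3-3x
Step 2: F(-1) - F(-2)=1 - (-10)=11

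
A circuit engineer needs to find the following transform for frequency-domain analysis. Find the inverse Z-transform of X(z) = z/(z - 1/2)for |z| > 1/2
Standard pair: z/(z-a) <-> a^n * u[n] for causal signals
With a = 1/2: x[n] = (1/2)^n * u[n]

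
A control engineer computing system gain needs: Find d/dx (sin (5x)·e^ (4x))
Product rule: (fg)' = f'g+fg'
f = sin(5x), f' = 5·cos(5x)
g = e^(4x), g' = 4·e^(4x)

Answer: 5·cos(5x)·e^(4x)+4·sin(5x)·e^(4x)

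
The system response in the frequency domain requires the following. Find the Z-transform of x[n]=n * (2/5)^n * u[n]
Using the property Z{n * a^n * u[n]}=az/(z-a)^2
With a=2/5: X(z)=(2/5)z/(z - 2/5)^2, |z| > 2/5

Answer: (2/5)z/(z - 2/5)^2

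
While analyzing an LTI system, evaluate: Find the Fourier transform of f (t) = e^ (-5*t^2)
The Fourier transform of a Gaussian e^(-a*t^2) is sqrt(pi/a)*e^(-omega^2/(4a)).
With a=5: F(omega)=sqrt(pi/5)*e^(-omega^2/20)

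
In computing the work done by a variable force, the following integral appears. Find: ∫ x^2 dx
Using power rule: ∫ x^2 dx = 1/3 x^3+C = (1/3)x^3+C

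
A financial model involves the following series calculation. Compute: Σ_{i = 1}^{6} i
Using formula: Σ i^1 = n(n+1)/2 = 6·7/2 = 21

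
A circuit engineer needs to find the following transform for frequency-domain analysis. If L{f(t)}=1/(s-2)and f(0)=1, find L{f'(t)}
L{f'(t)} = s·F(s) - f(0) = s/(s-2) - 1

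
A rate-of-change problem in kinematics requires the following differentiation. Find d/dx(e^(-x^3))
Chain rule: d/dx[e^u]=e^u · u' where u=-x^3
u'=-3x^2

Answer: -3x^2·e^(-x^3)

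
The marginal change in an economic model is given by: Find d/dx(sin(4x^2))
Chain rule: d/dx[sin(u)]=cos(u)·u' where u=4x^2
u'=8x

Answer: 8x·cos(4x^2)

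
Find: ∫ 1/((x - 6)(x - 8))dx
Partial fractions: 1/((x-6)(x-8))=A/(x-6)+B/(x-8)
A=-1/2, B=1/2
∫ [-1/2· 1/(x-6)+1/2· 1/(x-8)] dx
=(1/2)[ln|x-8| - ln|x-6|]+C

Answer: (1/2)·ln|(x-8)/(x-6)|+C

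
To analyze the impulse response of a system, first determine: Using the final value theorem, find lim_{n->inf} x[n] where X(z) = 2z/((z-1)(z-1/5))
Final value theorem: lim x[n]=lim_{z->1} (z-1) * X(z)
(z-1) * X(z)=2z/(z-1/5)
As z->1: 2/(1 - 1/5)=2/(4/5)=5/2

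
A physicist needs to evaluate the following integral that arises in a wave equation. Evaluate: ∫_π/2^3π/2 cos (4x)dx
Antiderivative: sin(4x)/4
Evaluate at bounds: [sin(4·3π/2)/4] - [sin(4·π/2)/4]
= ((0) - (0))/4 = 0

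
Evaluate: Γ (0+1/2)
Γ(1/2)=√π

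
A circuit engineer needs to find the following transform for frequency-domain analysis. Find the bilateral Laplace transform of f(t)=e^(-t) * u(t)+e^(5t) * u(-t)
For e^(-t) * u(t): L = 1/(s + 1), Re(s) > -1
For e^(5t) * u(-t): L = -1/(s-5), Re(s) < 5
Combined: F(s) = 1/(s + 1) - 1/(s-5), -1 < Re(s) < 5

Answer: 1/(s + 1) - 1/(s-5), ROC: -1 < Re(s) < 5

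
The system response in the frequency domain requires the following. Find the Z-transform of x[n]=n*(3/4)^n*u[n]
Using the property Z{n * a^n * u[n]}=az/(z-a)^2
With a=3/4: X(z)=(3/4)z/(z - 3/4)^2, |z| > 3/4

Answer: (3/4)z/(z - 3/4)^2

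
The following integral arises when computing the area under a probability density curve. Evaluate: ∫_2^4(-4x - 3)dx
Step 1: Find antiderivative F(x) = -2x^2 - 3x
Step 2: F(4) - F(2) = -44 - (-14) = -30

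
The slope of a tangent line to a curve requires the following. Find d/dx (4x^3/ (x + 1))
Quotient rule: (f/g)' = (f'g - fg')/g²
f = 4x^3, f' = 12x^2
g = x+1, g' = 1

Answer: (12x^2·(x+1)-4x^3)/(x+1)²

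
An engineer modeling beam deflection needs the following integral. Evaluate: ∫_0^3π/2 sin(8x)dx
Antiderivative: -cos(8x)/8
Evaluate at bounds: [-cos(8·3π/2)/8] - [-cos(8·0)/8]
= (-(1) + (1))/8 = 0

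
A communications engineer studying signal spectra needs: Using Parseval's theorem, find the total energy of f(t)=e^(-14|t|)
Parseval's theorem: E = integral |f(t)|^2 dt = (1/2pi) integral |F(omega)|^2 domega
E = integral_{-inf}^{inf} e^(-28|t|) dt = 2 * integral_0^inf e^(-28t) dt = 2/(2 * 14) = 1/14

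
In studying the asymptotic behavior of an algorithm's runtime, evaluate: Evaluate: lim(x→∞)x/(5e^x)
Apply L'Hôpital 1 times (∞/∞ each time):
Eventually get 1!/(5e^x) → 0

Answer: 0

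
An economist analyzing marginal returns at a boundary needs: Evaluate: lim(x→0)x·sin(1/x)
Squeeze theorem: -|x| ≤ x·sin(1/x) ≤ |x|
Since x → 0 as x → 0, by squeeze theorem the limit is 0

Answer: 0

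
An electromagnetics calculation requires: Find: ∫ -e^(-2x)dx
Since d/dx[e^(-2x)]=-2e^(-2x), we get 1/2 e^(-2x)+C

Answer: (1/2)e^(-2x)+C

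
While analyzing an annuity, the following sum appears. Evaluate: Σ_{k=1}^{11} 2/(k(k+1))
Partial fractions: 2/(k(k + 1)) = 2/k - 2/(k + 1)
Telescoping sum: 2(1 - 1/12) = 2·11/12

Answer: 11/6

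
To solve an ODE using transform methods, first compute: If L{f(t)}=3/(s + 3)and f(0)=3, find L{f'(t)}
L{f'(t)} = s·F(s) - f(0) = 3s/(s+3)-3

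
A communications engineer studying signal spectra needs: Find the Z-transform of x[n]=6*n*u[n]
Z{n * u[n]}=z/(z-1)^2
By linearity: Z{6 * n * u[n]}=6z/(z-1)^2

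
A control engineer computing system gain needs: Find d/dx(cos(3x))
Chain rule: d/dx[cos(u)] = -sin(u)·u' where u = 3x
u' = 3

Answer: -3·sin(3x)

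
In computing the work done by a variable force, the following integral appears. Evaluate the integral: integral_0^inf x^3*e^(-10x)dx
This is a Gamma integral. Substitute u = 10x (du = 10 dx):
integral_0^inf x^3*e^(-10x) dx = (1/10^4) integral_0^inf u^3*e^(-u) du
= Gamma(4)/10^4 = 3!/10^4 = 6/10000

Answer: 3/5000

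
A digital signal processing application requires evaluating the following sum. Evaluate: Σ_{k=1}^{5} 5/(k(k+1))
Partial fractions: 5/(k(k+1))=5/k - 5/(k+1)
Telescoping sum: 5(1-1/6)=5·5/6

Answer: 25/6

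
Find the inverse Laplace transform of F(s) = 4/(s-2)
L^(-1){4/(s-a)}=c·e^(at)
Here a=2, c=4

Answer: 4e^(2t)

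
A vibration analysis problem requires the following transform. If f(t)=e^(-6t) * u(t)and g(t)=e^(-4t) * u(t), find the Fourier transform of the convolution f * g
By the convolution theorem: F{f*g}=F(omega)*G(omega)
F(omega)=1/(6 + j*omega), G(omega)=1/(4 + j*omega)
F{f*g}=1/((6 + j*omega)(4 + j*omega))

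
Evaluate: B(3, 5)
B(x,y) = Γ(x)Γ(y)/Γ(x+y) = (x-1)!(y-1)!/(x+y-1)!
B(3,5) = 2!·4!/7! = 1/105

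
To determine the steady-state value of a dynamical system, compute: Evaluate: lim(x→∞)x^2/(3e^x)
Apply L'Hôpital 2 times (∞/∞ each time):
Eventually get 2!/(3e^x) → 0

Answer: 0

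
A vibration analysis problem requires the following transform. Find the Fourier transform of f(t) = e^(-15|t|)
Using the standard pair: F{e^(-a|t|)}=2a/(a^2 + omega^2)
With a=15: F(omega)=30/(225 + omega^2)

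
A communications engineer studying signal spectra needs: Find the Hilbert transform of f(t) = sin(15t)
The Hilbert transform shifts each frequency component by -pi/2.
H{sin(wt)} = -cos(wt)
With w = 15: H{sin(15t)} = -cos(15t)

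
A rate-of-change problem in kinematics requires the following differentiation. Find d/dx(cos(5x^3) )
Chain rule: d/dx[cos(u)] = -sin(u)·u' where u = 5x^3
u' = 15x^2

Answer: -15x^2·sin(5x^3)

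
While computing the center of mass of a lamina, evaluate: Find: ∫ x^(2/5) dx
Power rule: ∫ x^(2/5) dx=x^(7/5)/(7/5)+C

Answer: (5/7)·x^(7/5)+C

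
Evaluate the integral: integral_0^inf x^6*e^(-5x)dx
This is a Gamma integral. Substitute u = 5x (du = 5 dx):
integral_0^inf x^6 * e^(-5x) dx = (1/5^7) integral_0^inf u^6 * e^(-u) du
= Gamma(7)/5^7 = 6!/5^7 = 720/78125

Answer: 144/15625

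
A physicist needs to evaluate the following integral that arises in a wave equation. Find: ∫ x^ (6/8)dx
Power rule: ∫ x^(3/4) dx = x^(7/4)/(7/4)+C

Answer: (4/7)·x^(7/4)+C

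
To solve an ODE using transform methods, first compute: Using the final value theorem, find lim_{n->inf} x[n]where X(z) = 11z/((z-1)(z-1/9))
Final value theorem: lim x[n]=lim_{z->1} (z-1) * X(z)
(z-1) * X(z)=11z/(z-1/9)
As z->1: 11/(1 - 1/9)=11/(8/9)=99/8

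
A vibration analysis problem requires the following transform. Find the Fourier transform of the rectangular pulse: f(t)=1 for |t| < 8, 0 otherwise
F(omega)=integral from -8 to 8 of e^(-j*omega*t) dt
=2*sin(8*omega)/omega=16*sinc(8*omega/pi)

Answer: 2*sin(8*omega)/omega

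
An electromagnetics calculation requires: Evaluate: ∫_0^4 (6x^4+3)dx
Step 1: Find antiderivative F(x) = (6/5)x^5 + 3x
Step 2: F(4) - F(0) = 6204/5 - (0) = 6204/5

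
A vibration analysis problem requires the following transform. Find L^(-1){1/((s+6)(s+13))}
Partial fractions: 1/((s + 6)(s + 13)) = A/(s + 6) + B/(s + 13)
Cover-up: A = 1/(s + 13)|_{s = -6} = 1/7; B = 1/(s + 6)|_{s = -13} = -1/7
L^(-1) = (1/7)e^(-6t) - (1/7)e^(-13t)

Answer: (1/7)(e^(-6t) - e^(-13t))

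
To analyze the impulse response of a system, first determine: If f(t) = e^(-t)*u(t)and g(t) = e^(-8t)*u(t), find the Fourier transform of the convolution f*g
By the convolution theorem: F{f*g} = F(omega)*G(omega)
F(omega) = 1/(1 + j*omega), G(omega) = 1/(8 + j*omega)
F{f*g} = 1/((1 + j*omega)(8 + j*omega))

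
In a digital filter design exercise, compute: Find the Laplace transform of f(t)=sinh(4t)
L{sinh(at)}=a/(s²-a²)
L{sinh(4t)}=4/(s²-16)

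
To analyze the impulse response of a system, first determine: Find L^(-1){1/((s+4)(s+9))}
Partial fractions: 1/((s+4)(s+9)) = A/(s+4)+B/(s+9)
Cover-up: A = 1/(s+9)|_{s = -4} = 1/5; B = 1/(s+4)|_{s = -9} = -1/5
L^(-1) = (1/5)e^(-4t) - (1/5)e^(-9t)

Answer: (1/5)(e^(-4t) - e^(-9t))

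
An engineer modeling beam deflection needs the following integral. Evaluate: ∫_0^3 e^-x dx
Antiderivative: -e^-x
Evaluate: -(e^-3 - 1)

Answer: (e^-3 - 1)/(-1)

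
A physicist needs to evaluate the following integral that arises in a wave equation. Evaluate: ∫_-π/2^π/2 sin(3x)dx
Antiderivative: -cos(3x)/3
Evaluate at bounds: [-cos(3·π/2)/3] - [-cos(3·-π/2)/3]
= (-(0)+(0))/3 = 0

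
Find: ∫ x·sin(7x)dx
By parts: u=x, dv=sin(7x) dx
du=dx, v=-cos(7x)/7
=-x·cos(7x)/7+sin(7x)/7²+C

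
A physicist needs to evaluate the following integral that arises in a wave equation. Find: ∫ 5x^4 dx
Using power rule: ∫ 5x^4 dx=5/5 x^5 + C=x^5 + C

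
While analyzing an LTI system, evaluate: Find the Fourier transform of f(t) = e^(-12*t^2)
The Fourier transform of a Gaussian e^(-a * t^2) is sqrt(pi/a) * e^(-omega^2/(4a)).
With a=12: F(omega)=sqrt(pi/12) * e^(-omega^2/48)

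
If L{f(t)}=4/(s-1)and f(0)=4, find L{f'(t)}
L{f'(t)}=s·F(s) - f(0)=4s/(s-1)-4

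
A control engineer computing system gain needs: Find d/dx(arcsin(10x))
d/dx[arcsin(u)]=u'/√(1-u²), u=10x, u'=10

Answer: 10/√(1-100x²)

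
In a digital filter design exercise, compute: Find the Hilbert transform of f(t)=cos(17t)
The Hilbert transform shifts each frequency component by -pi/2.
H{cos(wt)}=sin(wt)
With w=17: H{cos(17t)}=sin(17t)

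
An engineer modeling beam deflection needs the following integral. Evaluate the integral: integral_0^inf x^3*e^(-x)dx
This is a Gamma integral. Substitute u = 1x:
integral_0^inf x^3 * e^(-x) dx = (1/1^4) integral_0^inf u^3 * e^(-u) du
= Gamma(4)/1^4 = 3!/1^4 = 6/1

Answer: 6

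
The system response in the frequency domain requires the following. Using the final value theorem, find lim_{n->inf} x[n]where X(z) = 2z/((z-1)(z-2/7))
Final value theorem: lim x[n] = lim_{z->1} (z-1)*X(z)
(z-1)*X(z) = 2z/(z-2/7)
As z->1: 2/(1 - 2/7) = 2/(5/7) = 14/5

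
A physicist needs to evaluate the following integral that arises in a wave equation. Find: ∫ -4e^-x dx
Since d/dx[e^-x] = - e^-x, we get 4e^-x + C

Answer: 4e^-x + C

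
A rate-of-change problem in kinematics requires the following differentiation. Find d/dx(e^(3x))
Chain rule: d/dx[e^u] = e^u · u' where u = 3x
u' = 3

Answer: 3·e^(3x)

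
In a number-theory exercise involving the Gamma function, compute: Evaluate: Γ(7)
Γ(n) = (n-1)! for positive integers
Γ(7) = 6! = 720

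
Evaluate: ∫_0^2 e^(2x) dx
Antiderivative: (1/2)e^(2x)
Evaluate: (1/2)(e^4 - 1)

Answer: (e^4 - 1)/2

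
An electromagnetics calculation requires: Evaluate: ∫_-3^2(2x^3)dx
Step 1: Find antiderivative F(x)=(1/2)x^4
Step 2: F(2) - F(-3)=8 - (81/2)=-65/2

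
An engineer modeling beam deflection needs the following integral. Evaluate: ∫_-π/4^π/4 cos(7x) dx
Antiderivative: sin(7x)/7
Evaluate at bounds: [sin(7·π/4)/7] - [sin(7·-π/4)/7]
=((-√2/2) - (√2/2))/7=-√2/7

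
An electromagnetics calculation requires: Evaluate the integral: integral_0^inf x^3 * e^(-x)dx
This is a Gamma integral. Substitute u = 1x:
integral_0^inf x^3*e^(-x) dx = (1/1^4) integral_0^inf u^3*e^(-u) du
= Gamma(4)/1^4 = 3!/1^4 = 6/1

Answer: 6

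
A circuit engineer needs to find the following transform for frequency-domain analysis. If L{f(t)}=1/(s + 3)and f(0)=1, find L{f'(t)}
L{f'(t)}=s·F(s) - f(0)=s/(s + 3) - 1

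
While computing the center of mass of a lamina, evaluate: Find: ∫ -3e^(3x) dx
Since d/dx[e^(3x)] = 3e^(3x), we get -1 e^(3x) + C

Answer: -e^(3x) + C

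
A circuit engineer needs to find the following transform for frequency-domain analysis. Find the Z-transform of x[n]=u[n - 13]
Using the time-shift property: Z{u[n-13]}=z^(-13)*z/(z-1)
=z^(-12)/(z-1)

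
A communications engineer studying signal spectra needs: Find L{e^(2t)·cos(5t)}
First shifting: L{e^(at)f(t)} = F(s-a)
L{cos(5t)} = s/(s²+25)
Shift: (s-2)/((s-2)²+25)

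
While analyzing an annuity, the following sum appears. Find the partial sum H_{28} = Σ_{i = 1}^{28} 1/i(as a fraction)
H_28 = 1+1/2+1/3+...+1/28
= 315404588903/80313433200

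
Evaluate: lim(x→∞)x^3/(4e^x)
Apply L'Hôpital 3 times (∞/∞ each time):
Eventually get 3!/(4e^x) → 0

Answer: 0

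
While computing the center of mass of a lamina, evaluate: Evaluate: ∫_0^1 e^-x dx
Antiderivative: -e^-x
Evaluate: -(e^-1-1)

Answer: (e^-1-1)/(-1)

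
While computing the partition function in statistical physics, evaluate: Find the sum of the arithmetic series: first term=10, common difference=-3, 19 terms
Last term: a_n = 10+(19-1)·-3 = -44
Sum = n(a_1+a_n)/2 = 19(10+(-44))/2 = -323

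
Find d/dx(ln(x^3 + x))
Chain rule: d/dx[ln(u)]=u'/u where u=x^3+x
u'=3x^2+1

Answer: (3x^2+1)/(x^3+x)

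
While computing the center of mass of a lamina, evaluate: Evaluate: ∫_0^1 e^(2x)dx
Antiderivative: (1/2)e^(2x)
Evaluate: (1/2)(e^2 - 1)

Answer: (e^2 - 1)/2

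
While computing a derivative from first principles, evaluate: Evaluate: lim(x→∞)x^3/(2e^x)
Apply L'Hôpital 3 times (∞/∞ each time):
Eventually get 3!/(2e^x) → 0

Answer: 0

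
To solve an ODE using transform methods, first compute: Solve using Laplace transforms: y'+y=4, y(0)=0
Take L of both sides: sY(s) - 0 + Y(s)=4/s
Y(s)(s + 1)=4/s + 0
Y(s)=4/(s(s + 1)) + 0/(s + 1)
Partial fractions: 4/(s(s + 1))=4/s - 4/(s + 1)
So Y(s)=4/s - 4/(s + 1)
Inverse transform (L^(-1){1/s}=1, L^(-1){1/(s + 1)}=e^(-t)):

Answer: y(t)=4 - 4·e^(-t)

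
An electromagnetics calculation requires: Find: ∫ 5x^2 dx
Using power rule: ∫ 5x^2 dx=5/3 x^3 + C=(5/3)x^3 + C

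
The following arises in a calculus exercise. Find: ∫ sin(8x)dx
Using substitution u = 8x: ∫ sin(u) du/8 = -cos(u)/8+C

Answer: (-1/8)cos(8x)+C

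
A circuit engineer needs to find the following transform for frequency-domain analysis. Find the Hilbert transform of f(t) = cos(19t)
The Hilbert transform shifts each frequency component by -pi/2.
H{cos(wt)} = sin(wt)
With w = 19: H{cos(19t)} = sin(19t)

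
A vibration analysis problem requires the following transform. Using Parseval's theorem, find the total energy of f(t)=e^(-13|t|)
Parseval's theorem: E = integral |f(t)|^2 dt = (1/2pi) integral |F(omega)|^2 domega
E = integral_{-inf}^{inf} e^(-26|t|) dt = 2 * integral_0^inf e^(-26t) dt = 2/(2 * 13) = 1/13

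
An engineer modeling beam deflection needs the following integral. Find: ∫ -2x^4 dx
Using power rule: ∫ -2x^4 dx = -2/5 x^5 + C = (-2/5)x^5 + C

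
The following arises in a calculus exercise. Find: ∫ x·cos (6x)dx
By parts: u=x, dv=cos(6x) dx
du=dx, v=sin(6x)/6
=x·sin(6x)/6 + cos(6x)/6² + C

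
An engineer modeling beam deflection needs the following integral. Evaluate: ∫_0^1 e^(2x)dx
Antiderivative: (1/2)e^(2x)
Evaluate: (1/2)(e^2 - 1)

Answer: (e^2 - 1)/2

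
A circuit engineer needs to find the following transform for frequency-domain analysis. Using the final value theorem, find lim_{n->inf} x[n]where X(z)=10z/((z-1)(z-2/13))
Final value theorem: lim x[n]=lim_{z->1} (z-1) * X(z)
(z-1) * X(z)=10z/(z-2/13)
As z->1: 10/(1-2/13)=10/(11/13)=130/11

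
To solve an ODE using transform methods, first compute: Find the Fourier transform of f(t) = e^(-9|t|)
Using the standard pair: F{e^(-a|t|)}=2a/(a^2 + omega^2)
With a=9: F(omega)=18/(81 + omega^2)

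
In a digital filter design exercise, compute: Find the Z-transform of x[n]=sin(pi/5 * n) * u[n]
Z{sin(w0 * n) * u[n]}=z * sin(w0)/(z^2-2z * cos(w0)+1)
With w0=pi/5: X(z)=z * sin(pi/5)/(z^2-2z * cos(pi/5)+1)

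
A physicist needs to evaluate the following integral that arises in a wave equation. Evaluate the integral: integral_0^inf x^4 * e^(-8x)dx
This is a Gamma integral. Substitute u=8x (du=8 dx):
integral_0^inf x^4 * e^(-8x) dx=(1/8^5) integral_0^inf u^4 * e^(-u) du
=Gamma(5)/8^5=4!/8^5=24/32768

Answer: 3/4096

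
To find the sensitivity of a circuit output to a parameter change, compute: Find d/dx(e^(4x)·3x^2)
Product rule: (fg)'=f'g+fg'
f=e^(4x), f'=4·e^(4x)
g=3x^2, g'=6x

Answer: 12·e^(4x)·x^2+6·e^(4x)·x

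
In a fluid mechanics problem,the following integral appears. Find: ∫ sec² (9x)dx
Since d/dx[tan(9x)]=9sec²(9x), integral=tan(9x)/9+C

Answer: (1/9)tan(9x)+C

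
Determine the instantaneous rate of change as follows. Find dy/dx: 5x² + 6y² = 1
Differentiate: 10x + 12y·(dy/dx) = 0
dy/dx = -10x/(12y) = -(5/6)·(x/y)

Answer: dy/dx = -(5/6)·(x/y)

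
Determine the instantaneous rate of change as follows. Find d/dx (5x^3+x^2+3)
Power rule: d/dx(ax^n)=n·a·x^(n-1)
Term by term: 15·x^2 + 2·x

Answer: 15x^2 + 2x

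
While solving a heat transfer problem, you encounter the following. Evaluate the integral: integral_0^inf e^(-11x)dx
integral_0^inf e^(-11x) dx = [-1/11 * e^(-11x)]_0^inf
= 0 - (-1/11) = 1/11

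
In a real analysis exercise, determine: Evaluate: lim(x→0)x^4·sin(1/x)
Squeeze theorem: -|x^4| ≤ x^4·sin(1/x) ≤ |x^4|
Since x^4 → 0 as x → 0, by squeeze theorem the limit is 0

Answer: 0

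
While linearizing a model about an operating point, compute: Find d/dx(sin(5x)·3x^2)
Product rule: (fg)' = f'g + fg'
f = sin(5x), f' = 5·cos(5x)
g = 3x^2, g' = 6x

Answer: 15·cos(5x)·x^2 + 6·sin(5x)·x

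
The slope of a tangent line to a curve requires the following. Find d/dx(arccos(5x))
d/dx[arccos(u)]=-u'/√(1-u²), u=5x, u'=5

Answer: -5/√(1-25x²)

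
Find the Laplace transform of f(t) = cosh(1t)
L{cosh(at)}=s/(s²-a²)
L{cosh(1t)}=s/(s²-1)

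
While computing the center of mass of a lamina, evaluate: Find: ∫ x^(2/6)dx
Power rule: ∫ x^(1/3) dx = x^(4/3)/(4/3)+C

Answer: (3/4)·x^(4/3)+C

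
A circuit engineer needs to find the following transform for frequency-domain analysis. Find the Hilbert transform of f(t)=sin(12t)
The Hilbert transform shifts each frequency component by -pi/2.
H{sin(wt)} = -cos(wt)
With w = 12: H{sin(12t)} = -cos(12t)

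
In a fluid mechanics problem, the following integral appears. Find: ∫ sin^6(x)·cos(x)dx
Let u = sin(x), du = cos(x) dx
∫ u^6 du = u^7/7+C

Answer: sin^7(x)/7+C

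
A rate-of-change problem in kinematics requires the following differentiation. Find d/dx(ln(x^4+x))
Chain rule: d/dx[ln(u)] = u'/u where u = x^4+x
u' = 4x^3+1

Answer: (4x^3+1)/(x^4+x)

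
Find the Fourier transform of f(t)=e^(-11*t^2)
The Fourier transform of a Gaussian e^(-a * t^2) is sqrt(pi/a) * e^(-omega^2/(4a)).
With a=11: F(omega)=sqrt(pi/11) * e^(-omega^2/44)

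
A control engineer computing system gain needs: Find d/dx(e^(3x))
Chain rule: d/dx[e^u]=e^u · u' where u=3x
u'=3

Answer: 3·e^(3x)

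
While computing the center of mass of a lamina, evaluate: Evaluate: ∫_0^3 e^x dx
Antiderivative: e^x
Evaluate: (e^3-1)

Answer: e^3-1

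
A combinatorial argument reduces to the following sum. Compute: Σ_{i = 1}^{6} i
Using formula: Σ i^1 = n(n + 1)/2 = 6·7/2 = 21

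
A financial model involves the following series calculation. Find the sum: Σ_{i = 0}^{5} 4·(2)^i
Geometric series: S=a(1 - r^n)/(1 - r)
a=4, r=2, n=6
S=4(1 - 64)/-1=252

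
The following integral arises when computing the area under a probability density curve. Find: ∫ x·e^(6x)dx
Integration by parts: u=x, dv=e^(6x) dx
du=dx, v=e^(6x)/6
=x·e^(6x)/6 - ∫ e^(6x)/6 dx
=x·e^(6x)/6 - e^(6x)/36+C

Answer: e^(6x)(x/6-1/36)+C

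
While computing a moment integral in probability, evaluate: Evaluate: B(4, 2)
B(x,y) = Γ(x)Γ(y)/Γ(x + y) = (x-1)!(y-1)!/(x + y-1)!
B(4,2) = 3!·1!/5! = 1/20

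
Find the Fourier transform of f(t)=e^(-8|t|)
Using the standard pair: F{e^(-a|t|)} = 2a/(a^2+omega^2)
With a = 8: F(omega) = 16/(64+omega^2)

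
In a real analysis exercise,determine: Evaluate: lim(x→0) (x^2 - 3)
Polynomial is continuous, so substitute x=0:
1·0^2-3=-3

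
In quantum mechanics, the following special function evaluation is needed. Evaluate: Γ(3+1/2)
Γ(n + 1/2)=(2n)!√π/(4^n·n!)
=720√π/(64·6)=(15/8)·√π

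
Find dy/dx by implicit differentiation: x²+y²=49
Differentiate both sides: 2x+2y·(dy/dx)=0
Solve: dy/dx=-2x/(2y)=-x/y

Answer: dy/dx=-x/y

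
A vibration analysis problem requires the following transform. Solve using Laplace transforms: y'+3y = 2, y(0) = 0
Take L of both sides: sY(s)-0+3Y(s) = 2/s
Y(s)(s+3) = 2/s+0
Y(s) = 2/(s(s+3))+0/(s+3)
Partial fractions: 2/(s(s+3)) = (2/3)/s - (2/3)/(s+3)
So Y(s) = (2/3)/s - (2/3)/(s+3)
Inverse transform (L^(-1){1/s} = 1, L^(-1){1/(s+3)} = e^(-3t)):

Answer: y(t) = 2/3 - (2/3)·e^(-3t)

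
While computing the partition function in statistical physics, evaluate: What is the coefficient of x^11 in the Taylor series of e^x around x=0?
Taylor series of e^x=Σ x^n/n!
Coefficient of x^11=1/11!=1/39916800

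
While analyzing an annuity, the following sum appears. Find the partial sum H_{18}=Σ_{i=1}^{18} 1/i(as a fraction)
H_18 = 1+1/2+1/3+...+1/18
= 14274301/4084080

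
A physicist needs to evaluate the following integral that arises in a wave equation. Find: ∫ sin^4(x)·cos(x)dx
Let u=sin(x), du=cos(x) dx
∫ u^4 du=u^5/5 + C

Answer: sin^5(x)/5 + C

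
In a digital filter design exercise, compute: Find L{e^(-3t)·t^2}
First shifting: L{e^(at)f(t)}=F(s-a)
L{t^2}=2/s^3
Shift s → s + 3: 2/(s + 3)^3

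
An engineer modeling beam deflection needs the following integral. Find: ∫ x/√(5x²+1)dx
Let u=5x²+1, du=10x dx
∫ (1/10)·u^(-1/2) du=√u/5+C

Answer: √(5x²+1)/5+C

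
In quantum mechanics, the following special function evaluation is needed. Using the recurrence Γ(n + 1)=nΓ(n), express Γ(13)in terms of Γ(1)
Γ(13)=12Γ(12)=12·11Γ(11)=...=12!·Γ(1)=479001600·Γ(1)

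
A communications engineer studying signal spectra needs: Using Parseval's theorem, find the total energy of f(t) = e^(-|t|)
Parseval's theorem: E = integral |f(t)|^2 dt = (1/2pi) integral |F(omega)|^2 domega
E = integral_{-inf}^{inf} e^(-2|t|) dt = 2*integral_0^inf e^(-2t) dt = 2/(2*1) = 1/1

Answer: 1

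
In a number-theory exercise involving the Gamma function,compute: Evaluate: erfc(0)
erfc(x)=1 - erf(x); erfc(0)=1 - erf(0)=1 - 0=1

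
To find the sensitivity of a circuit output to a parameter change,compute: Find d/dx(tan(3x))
Chain rule: d/dx[tan(u)] = sec²(u)·u' where u = 3x
u' = 3

Answer: 3·sec²(3x)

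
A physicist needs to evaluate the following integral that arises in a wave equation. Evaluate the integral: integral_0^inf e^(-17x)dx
integral_0^inf e^(-17x) dx=[-1/17*e^(-17x)]_0^inf
=0 - (-1/17)=1/17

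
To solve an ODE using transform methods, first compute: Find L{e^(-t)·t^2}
First shifting: L{e^(at)f(t)} = F(s-a)
L{t^2} = 2/s^3
Shift s → s+1: 2/(s+1)^3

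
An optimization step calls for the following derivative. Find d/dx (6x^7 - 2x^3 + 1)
Power rule: d/dx(ax^n)=n·a·x^(n-1)
Term by term: 42·x^6 - 6·x^2

Answer: 42x^6 - 6x^2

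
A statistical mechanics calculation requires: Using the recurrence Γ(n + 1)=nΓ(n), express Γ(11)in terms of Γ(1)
Γ(11)=10Γ(10)=10·9Γ(9)=...=10!·Γ(1)=3628800·Γ(1)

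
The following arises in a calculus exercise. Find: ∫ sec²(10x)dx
Since d/dx[tan(10x)]=10sec²(10x), integral=tan(10x)/10+C

Answer: (1/10)tan(10x)+C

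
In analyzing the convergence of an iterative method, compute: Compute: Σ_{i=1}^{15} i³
Using formula: Σ i^3 = [n(n + 1)/2]² = [15·16/2]² = 14400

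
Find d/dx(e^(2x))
Chain rule: d/dx[e^u]=e^u · u' where u=2x
u'=2

Answer: 2·e^(2x)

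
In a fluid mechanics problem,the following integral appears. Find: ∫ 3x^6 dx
Using power rule: ∫ 3x^6 dx=3/7 x^7+C=(3/7)x^7+C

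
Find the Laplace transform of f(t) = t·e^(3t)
L{t·e^(at)} = 1/(s-a)²
L{t·e^(3t)} = 1/(s-3)²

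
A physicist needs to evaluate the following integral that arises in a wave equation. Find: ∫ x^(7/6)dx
Power rule: ∫ x^(7/6) dx=x^(13/6)/(13/6) + C

Answer: (6/13)·x^(13/6) + C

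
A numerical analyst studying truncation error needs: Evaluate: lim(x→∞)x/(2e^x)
Apply L'Hôpital 1 times (∞/∞ each time):
Eventually get 1!/(2e^x) → 0

Answer: 0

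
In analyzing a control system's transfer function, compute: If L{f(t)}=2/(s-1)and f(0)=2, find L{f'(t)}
L{f'(t)}=s·F(s) - f(0)=2s/(s-1)-2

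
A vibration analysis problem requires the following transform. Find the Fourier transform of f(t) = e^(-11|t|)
Using the standard pair: F{e^(-a|t|)}=2a/(a^2+omega^2)
With a=11: F(omega)=22/(121+omega^2)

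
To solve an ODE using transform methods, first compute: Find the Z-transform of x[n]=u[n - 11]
Using the time-shift property: Z{u[n-11]} = z^(-11) * z/(z-1)
= z^(-10)/(z-1)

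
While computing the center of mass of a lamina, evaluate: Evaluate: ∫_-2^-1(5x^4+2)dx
Step 1: Find antiderivative F(x) = x^5 + 2x
Step 2: F(-1) - F(-2) = -3 - (-36) = 33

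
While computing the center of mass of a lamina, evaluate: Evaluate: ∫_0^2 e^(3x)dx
Antiderivative: (1/3)e^(3x)
Evaluate: (1/3)(e^6 - 1)

Answer: (e^6 - 1)/3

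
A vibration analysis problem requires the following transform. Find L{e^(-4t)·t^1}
First shifting: L{e^(at)f(t)}=F(s-a)
L{t^1}=1/s^2
Shift s → s + 4: 1/(s + 4)^2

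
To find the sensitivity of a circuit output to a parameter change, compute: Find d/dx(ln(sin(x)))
Chain rule: d/dx[ln(u)] = u'/u where u = sin(x)
u' = cos(x)

Answer: (cos(x))/(sin(x))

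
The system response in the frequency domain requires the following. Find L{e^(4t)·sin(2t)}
First shifting: L{e^(at)f(t)} = F(s-a)
L{sin(2t)} = 2/(s²+4)
Shift: 2/((s-4)²+4)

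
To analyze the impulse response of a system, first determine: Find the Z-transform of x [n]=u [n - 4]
Using the time-shift property: Z{u[n-4]}=z^(-4) * z/(z-1)
=z^(-3)/(z-1)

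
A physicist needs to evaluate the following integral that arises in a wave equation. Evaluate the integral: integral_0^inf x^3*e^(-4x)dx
This is a Gamma integral. Substitute u=4x (du=4 dx):
integral_0^inf x^3*e^(-4x) dx=(1/4^4) integral_0^inf u^3*e^(-u) du
=Gamma(4)/4^4=3!/4^4=6/256

Answer: 3/128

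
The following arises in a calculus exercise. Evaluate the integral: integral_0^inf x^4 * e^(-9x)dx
This is a Gamma integral. Substitute u = 9x (du = 9 dx):
integral_0^inf x^4 * e^(-9x) dx = (1/9^5) integral_0^inf u^4 * e^(-u) du
= Gamma(5)/9^5 = 4!/9^5 = 24/59049

Answer: 8/19683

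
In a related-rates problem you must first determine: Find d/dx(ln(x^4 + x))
Chain rule: d/dx[ln(u)]=u'/u where u=x^4 + x
u'=4x^3 + 1

Answer: (4x^3 + 1)/(x^4 + x)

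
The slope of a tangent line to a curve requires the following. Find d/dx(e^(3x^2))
Chain rule: d/dx[e^u]=e^u · u' where u=3x^2
u'=6x

Answer: 6x·e^(3x^2)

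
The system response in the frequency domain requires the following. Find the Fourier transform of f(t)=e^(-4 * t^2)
The Fourier transform of a Gaussian e^(-a * t^2) is sqrt(pi/a) * e^(-omega^2/(4a)).
With a = 4: F(omega) = sqrt(pi)/2 * e^(-omega^2/16)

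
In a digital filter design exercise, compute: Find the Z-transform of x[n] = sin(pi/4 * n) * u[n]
Z{sin(w0 * n) * u[n]}=z * sin(w0)/(z^2 - 2z * cos(w0) + 1)
With w0=pi/4: X(z)=z * sin(pi/4)/(z^2 - 2z * cos(pi/4) + 1)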